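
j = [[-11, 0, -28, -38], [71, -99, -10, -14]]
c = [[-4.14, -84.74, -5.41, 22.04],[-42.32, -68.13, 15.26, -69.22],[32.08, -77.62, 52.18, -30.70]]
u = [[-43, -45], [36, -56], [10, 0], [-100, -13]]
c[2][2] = 52.18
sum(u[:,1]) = -114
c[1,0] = -42.32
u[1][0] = 36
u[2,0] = 10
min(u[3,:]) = -100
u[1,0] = 36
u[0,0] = -43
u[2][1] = 0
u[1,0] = 36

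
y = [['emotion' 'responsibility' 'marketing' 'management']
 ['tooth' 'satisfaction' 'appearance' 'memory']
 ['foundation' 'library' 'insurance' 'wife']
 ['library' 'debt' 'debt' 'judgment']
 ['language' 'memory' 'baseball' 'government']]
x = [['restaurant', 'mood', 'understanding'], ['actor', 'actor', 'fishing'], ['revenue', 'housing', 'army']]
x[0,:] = ['restaurant', 'mood', 'understanding']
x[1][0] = 'actor'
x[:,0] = ['restaurant', 'actor', 'revenue']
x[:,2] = ['understanding', 'fishing', 'army']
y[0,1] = 'responsibility'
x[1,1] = 'actor'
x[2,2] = 'army'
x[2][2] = 'army'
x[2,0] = 'revenue'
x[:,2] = ['understanding', 'fishing', 'army']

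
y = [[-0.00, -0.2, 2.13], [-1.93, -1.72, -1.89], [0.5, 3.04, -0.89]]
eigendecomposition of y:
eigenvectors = [[0.71+0.00j, (0.11+0.57j), 0.11-0.57j], [(0.16+0j), (-0.15-0.53j), (-0.15+0.53j)], [-0.69+0.00j, -0.61+0.00j, (-0.61-0j)]]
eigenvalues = [(-2.12+0j), (-0.25+2.17j), (-0.25-2.17j)]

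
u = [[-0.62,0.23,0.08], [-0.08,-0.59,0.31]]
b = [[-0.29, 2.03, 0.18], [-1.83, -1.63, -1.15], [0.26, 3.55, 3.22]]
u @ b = [[-0.22, -1.35, -0.12], [1.18, 1.9, 1.66]]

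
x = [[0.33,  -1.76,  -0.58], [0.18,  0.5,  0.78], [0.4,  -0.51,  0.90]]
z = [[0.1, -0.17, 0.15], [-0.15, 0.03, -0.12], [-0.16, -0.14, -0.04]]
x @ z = [[0.39, -0.03, 0.28],[-0.18, -0.12, -0.06],[-0.03, -0.21, 0.09]]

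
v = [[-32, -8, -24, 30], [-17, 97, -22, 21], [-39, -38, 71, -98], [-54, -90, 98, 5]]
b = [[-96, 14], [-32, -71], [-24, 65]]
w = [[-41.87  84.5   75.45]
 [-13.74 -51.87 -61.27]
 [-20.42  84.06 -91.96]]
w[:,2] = [75.45, -61.27, -91.96]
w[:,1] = [84.5, -51.87, 84.06]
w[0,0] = -41.87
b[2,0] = -24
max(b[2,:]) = 65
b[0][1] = 14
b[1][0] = -32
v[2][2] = 71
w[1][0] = -13.74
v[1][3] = 21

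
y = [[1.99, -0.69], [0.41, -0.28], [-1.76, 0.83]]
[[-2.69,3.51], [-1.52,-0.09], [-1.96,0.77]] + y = [[-0.7,2.82], [-1.11,-0.37], [-3.72,1.6]]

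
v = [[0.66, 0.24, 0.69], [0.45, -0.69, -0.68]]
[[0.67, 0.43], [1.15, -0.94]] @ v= [[0.64, -0.14, 0.17],[0.34, 0.92, 1.43]]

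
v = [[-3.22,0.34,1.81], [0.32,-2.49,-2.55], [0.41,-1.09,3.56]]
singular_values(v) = [5.02, 3.03, 2.5]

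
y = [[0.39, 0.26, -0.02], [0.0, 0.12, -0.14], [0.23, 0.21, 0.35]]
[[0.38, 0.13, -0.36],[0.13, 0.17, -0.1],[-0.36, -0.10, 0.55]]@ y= [[0.07, 0.04, -0.15], [0.03, 0.03, -0.06], [-0.01, 0.01, 0.21]]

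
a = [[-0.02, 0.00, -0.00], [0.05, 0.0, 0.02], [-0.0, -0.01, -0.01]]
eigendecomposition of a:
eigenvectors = [[0.00+0.00j, -0j, (0.49+0j)],[(-0.82+0j), (-0.82-0j), -0.62+0.00j],[(0.2-0.54j), (0.2+0.54j), -0.62+0.00j]]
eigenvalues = [(-0+0.01j), (-0-0.01j), (-0.02+0j)]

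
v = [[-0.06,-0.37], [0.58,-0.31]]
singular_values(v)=[0.67, 0.35]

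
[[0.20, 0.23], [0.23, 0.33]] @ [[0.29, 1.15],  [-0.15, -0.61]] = [[0.02, 0.09], [0.02, 0.06]]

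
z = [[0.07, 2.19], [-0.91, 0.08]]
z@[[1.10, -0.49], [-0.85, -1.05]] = [[-1.78, -2.33], [-1.07, 0.36]]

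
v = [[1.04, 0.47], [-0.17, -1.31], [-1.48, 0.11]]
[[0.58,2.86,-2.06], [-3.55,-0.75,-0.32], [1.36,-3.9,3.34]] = v @ [[-0.71, 2.65, -2.22], [2.80, 0.23, 0.53]]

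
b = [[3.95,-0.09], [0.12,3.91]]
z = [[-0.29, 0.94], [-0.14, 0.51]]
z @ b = [[-1.03,3.7], [-0.49,2.01]]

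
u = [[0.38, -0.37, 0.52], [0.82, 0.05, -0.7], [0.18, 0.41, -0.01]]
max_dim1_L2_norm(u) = 1.08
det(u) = 0.32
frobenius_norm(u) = 1.38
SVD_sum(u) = [[-0.10, -0.02, 0.1], [0.76, 0.17, -0.73], [0.14, 0.03, -0.14]] + [[0.46,-0.41,0.39], [0.08,-0.07,0.06], [-0.08,0.07,-0.06]] + [[0.02, 0.06, 0.04], [-0.02, -0.05, -0.03], [0.12, 0.31, 0.19]]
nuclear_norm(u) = 2.24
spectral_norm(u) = 1.10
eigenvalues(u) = [(0.55+0j), (-0.07+0.76j), (-0.07-0.76j)]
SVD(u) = [[0.13, 0.97, 0.19], [-0.97, 0.16, -0.15], [-0.18, -0.16, 0.97]] @ diag([1.0985777156725984, 0.7449408039801895, 0.3941956382215867]) @ [[-0.71, -0.16, 0.68], [0.63, -0.56, 0.53], [0.3, 0.81, 0.50]]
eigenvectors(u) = [[0.72+0.00j, (0.06-0.39j), 0.06+0.39j], [(0.43+0j), (-0.81+0j), -0.81-0.00j], [0.54+0.00j, (-0.06+0.43j), (-0.06-0.43j)]]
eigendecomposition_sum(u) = [[0.33-0.00j, 0j, (0.3+0j)], [0.19-0.00j, 0j, (0.18+0j)], [0.24-0.00j, 0j, (0.22+0j)]] + [[0.03+0.16j, -0.19-0.02j, (0.11-0.2j)], [(0.31-0.11j), (0.02+0.38j), (-0.44-0.16j)], [-0.03-0.17j, (0.2+0.02j), -0.12+0.22j]] + [[0.03-0.16j, -0.19+0.02j, (0.11+0.2j)], [0.31+0.11j, (0.02-0.38j), -0.44+0.16j], [(-0.03+0.17j), 0.20-0.02j, (-0.12-0.22j)]]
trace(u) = 0.42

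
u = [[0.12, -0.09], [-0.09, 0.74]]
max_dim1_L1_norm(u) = 0.83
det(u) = 0.08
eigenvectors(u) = [[-0.99, 0.14], [-0.14, -0.99]]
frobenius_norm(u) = 0.76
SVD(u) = [[-0.14, 0.99], [0.99, 0.14]] @ diag([0.7528002478313794, 0.10719975216862054]) @ [[-0.14, 0.99],[0.99, 0.14]]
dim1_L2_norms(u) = [0.15, 0.75]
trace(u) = 0.86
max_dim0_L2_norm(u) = 0.75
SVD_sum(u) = [[0.01,-0.1],[-0.10,0.74]] + [[0.11, 0.01], [0.01, 0.00]]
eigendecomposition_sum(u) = [[0.11, 0.01], [0.01, 0.0]] + [[0.01, -0.10], [-0.1, 0.74]]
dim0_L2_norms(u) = [0.15, 0.75]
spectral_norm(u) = 0.75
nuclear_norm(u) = 0.86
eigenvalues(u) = [0.11, 0.75]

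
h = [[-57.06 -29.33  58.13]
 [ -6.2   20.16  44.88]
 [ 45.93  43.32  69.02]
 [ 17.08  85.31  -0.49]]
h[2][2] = 69.02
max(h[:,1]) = 85.31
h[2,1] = 43.32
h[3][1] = 85.31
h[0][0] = -57.06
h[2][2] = 69.02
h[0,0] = -57.06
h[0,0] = -57.06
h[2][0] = 45.93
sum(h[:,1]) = 119.46000000000001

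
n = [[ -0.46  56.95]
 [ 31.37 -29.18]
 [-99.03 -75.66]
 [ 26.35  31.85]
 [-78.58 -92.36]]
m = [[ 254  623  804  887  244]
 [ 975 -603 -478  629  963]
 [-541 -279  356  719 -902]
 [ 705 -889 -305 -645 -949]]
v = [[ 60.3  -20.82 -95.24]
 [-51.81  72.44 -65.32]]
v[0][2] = -95.24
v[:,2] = [-95.24, -65.32]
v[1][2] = -65.32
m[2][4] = -902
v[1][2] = -65.32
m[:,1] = [623, -603, -279, -889]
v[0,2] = -95.24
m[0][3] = 887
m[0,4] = 244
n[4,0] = -78.58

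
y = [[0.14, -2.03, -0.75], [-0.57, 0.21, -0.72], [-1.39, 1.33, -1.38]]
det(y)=0.008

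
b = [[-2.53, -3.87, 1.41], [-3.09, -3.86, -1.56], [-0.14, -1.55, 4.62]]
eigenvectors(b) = [[0.65, 0.8, 0.31], [0.75, -0.58, -0.27], [0.11, -0.17, 0.91]]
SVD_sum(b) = [[-2.61, -3.91, 1.06], [-2.41, -3.62, 0.98], [-1.27, -1.91, 0.52]] + [[0.09, 0.03, 0.35],[-0.69, -0.23, -2.54],[1.12, 0.37, 4.11]] + [[-0.02, 0.01, 0.00], [0.01, -0.01, -0.00], [0.01, -0.01, -0.00]]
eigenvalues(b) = [-6.76, -0.03, 5.03]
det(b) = 1.13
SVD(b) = [[-0.69,0.07,-0.72], [-0.64,-0.52,0.56], [-0.34,0.85,0.41]] @ diag([6.976215691573989, 5.034388909571541, 0.03229445494042464]) @ [[0.54, 0.81, -0.22], [0.26, 0.09, 0.96], [0.8, -0.58, -0.17]]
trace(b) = -1.77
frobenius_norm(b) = 8.60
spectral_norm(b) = 6.98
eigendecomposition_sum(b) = [[-2.61, -3.57, -0.17], [-3.02, -4.12, -0.19], [-0.44, -0.61, -0.03]] + [[-0.02, 0.02, 0.01], [0.01, -0.01, -0.01], [0.00, -0.0, -0.00]] + [[0.10, -0.32, 1.56],[-0.09, 0.28, -1.36],[0.30, -0.94, 4.65]]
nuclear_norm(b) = 12.04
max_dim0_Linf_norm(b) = 4.62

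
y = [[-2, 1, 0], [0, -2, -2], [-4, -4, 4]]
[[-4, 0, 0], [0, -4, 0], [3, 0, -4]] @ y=[[8, -4, 0], [0, 8, 8], [10, 19, -16]]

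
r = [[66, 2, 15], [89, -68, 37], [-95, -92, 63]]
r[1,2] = 37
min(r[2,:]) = -95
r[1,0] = 89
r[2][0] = -95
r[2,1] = -92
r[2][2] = 63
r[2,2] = 63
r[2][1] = -92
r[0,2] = 15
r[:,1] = [2, -68, -92]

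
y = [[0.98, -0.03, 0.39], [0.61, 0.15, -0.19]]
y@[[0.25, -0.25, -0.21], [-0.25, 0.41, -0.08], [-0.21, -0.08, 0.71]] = [[0.17, -0.29, 0.07], [0.15, -0.08, -0.28]]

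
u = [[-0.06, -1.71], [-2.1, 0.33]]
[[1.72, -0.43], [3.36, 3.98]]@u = [[0.80, -3.08], [-8.56, -4.43]]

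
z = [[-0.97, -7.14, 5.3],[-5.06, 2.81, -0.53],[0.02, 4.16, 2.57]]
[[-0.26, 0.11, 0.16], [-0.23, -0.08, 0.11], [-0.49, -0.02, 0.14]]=z @ [[0.03, 0.01, -0.02], [-0.05, -0.01, 0.01], [-0.11, 0.01, 0.04]]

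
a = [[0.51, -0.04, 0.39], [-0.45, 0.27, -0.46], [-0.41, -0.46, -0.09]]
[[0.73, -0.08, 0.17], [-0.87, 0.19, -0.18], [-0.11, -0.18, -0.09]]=a@[[1.09, 0.12, -0.00], [-0.81, 0.35, 0.10], [0.36, -0.32, 0.44]]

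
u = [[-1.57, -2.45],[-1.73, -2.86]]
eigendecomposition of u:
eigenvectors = [[0.85,0.66], [-0.53,0.75]]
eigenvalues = [-0.06, -4.37]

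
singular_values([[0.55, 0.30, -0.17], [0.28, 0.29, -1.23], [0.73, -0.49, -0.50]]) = [1.51, 0.78, 0.49]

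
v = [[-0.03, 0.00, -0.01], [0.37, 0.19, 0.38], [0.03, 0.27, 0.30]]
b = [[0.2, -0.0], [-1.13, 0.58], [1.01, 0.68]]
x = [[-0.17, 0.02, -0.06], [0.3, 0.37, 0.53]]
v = b @ x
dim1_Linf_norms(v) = [0.03, 0.38, 0.3]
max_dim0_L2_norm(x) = 0.53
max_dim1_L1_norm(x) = 1.2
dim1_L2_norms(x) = [0.18, 0.71]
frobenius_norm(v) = 0.69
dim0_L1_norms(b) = [2.34, 1.26]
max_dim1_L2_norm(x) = 0.71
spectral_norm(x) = 0.72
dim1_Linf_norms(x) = [0.17, 0.53]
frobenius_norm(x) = 0.74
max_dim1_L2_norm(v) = 0.56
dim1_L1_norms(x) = [0.25, 1.2]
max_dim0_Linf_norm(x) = 0.53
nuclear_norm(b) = 2.42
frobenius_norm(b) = 1.77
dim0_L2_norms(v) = [0.37, 0.33, 0.48]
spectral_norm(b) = 1.53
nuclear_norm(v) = 0.88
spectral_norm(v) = 0.66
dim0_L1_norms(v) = [0.43, 0.46, 0.69]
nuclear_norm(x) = 0.87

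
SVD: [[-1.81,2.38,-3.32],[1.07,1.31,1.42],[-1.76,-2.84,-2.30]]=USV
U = [[-0.66, -0.75, 0.06], [0.38, -0.27, 0.88], [-0.64, 0.61, 0.46]]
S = [5.09, 3.92, 0.02]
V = [[0.54, 0.15, 0.83], [-0.00, -0.98, 0.18], [0.84, -0.10, -0.53]]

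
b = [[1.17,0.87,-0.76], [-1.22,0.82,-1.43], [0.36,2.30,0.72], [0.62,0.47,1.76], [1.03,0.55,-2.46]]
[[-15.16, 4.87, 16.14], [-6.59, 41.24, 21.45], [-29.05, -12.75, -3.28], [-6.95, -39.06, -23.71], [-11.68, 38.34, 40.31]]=b@ [[-3.48,-9.86,1.90], [-12.26,2.03,2.95], [0.55,-19.26,-14.93]]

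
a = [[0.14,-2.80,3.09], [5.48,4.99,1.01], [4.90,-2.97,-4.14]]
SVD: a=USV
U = [[0.22, 0.08, -0.97], [-0.82, -0.53, -0.23], [-0.53, 0.85, -0.05]]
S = [7.98, 6.69, 3.85]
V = [[-0.88, -0.39, 0.26], [0.19, -0.80, -0.57], [-0.43, 0.45, -0.78]]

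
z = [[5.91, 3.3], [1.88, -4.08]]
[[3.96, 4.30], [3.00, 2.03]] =z@[[0.86, 0.80], [-0.34, -0.13]]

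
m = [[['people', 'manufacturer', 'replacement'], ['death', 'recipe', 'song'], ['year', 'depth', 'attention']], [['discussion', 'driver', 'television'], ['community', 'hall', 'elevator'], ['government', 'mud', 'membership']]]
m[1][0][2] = 'television'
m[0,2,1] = 'depth'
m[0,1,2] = 'song'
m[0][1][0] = 'death'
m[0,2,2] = 'attention'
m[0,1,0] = 'death'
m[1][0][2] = 'television'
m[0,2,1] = 'depth'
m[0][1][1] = 'recipe'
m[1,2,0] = 'government'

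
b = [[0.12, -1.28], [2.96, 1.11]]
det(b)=3.922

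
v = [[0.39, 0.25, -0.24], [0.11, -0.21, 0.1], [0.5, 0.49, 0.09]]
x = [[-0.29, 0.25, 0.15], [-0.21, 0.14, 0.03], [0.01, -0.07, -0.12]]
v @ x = [[-0.17, 0.15, 0.09], [0.01, -0.01, -0.00], [-0.25, 0.19, 0.08]]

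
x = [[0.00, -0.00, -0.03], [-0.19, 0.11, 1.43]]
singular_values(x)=[1.45, 0.0]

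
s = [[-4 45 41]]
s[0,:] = [-4, 45, 41]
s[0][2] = 41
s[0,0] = -4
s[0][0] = -4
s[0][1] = 45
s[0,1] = 45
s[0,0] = -4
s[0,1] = 45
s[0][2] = 41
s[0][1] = 45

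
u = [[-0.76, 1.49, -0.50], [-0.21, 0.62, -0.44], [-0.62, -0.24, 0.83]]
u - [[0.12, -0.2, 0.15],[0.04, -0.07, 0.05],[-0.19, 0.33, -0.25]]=[[-0.88, 1.69, -0.65],[-0.25, 0.69, -0.49],[-0.43, -0.57, 1.08]]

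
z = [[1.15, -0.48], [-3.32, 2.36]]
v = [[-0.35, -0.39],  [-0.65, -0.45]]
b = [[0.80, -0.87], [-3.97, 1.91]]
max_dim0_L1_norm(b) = 4.77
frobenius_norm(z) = 4.26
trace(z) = 3.51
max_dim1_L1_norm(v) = 1.1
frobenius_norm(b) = 4.56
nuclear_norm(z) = 4.52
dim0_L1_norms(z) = [4.47, 2.84]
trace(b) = 2.71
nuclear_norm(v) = 1.04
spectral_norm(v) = 0.94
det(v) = -0.10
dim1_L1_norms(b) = [1.67, 5.88]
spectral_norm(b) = 4.54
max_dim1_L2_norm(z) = 4.07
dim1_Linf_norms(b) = [0.87, 3.97]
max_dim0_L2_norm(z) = 3.51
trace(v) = -0.80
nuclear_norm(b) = 4.97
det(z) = 1.12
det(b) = -1.93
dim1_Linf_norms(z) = [1.15, 3.32]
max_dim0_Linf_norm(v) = 0.65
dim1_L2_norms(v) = [0.52, 0.79]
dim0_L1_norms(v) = [1.0, 0.84]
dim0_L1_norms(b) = [4.77, 2.78]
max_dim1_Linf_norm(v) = 0.65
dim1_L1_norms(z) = [1.63, 5.68]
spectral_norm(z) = 4.25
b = z + v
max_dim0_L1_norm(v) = 1.0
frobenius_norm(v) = 0.95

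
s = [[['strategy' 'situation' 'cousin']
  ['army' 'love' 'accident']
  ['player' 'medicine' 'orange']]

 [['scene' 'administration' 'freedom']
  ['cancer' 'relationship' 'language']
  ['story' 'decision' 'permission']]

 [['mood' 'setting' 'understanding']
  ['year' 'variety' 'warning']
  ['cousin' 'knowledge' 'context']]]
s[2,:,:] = [['mood', 'setting', 'understanding'], ['year', 'variety', 'warning'], ['cousin', 'knowledge', 'context']]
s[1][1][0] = 'cancer'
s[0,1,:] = ['army', 'love', 'accident']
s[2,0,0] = 'mood'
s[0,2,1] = 'medicine'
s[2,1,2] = 'warning'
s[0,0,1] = 'situation'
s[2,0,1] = 'setting'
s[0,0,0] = 'strategy'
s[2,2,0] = 'cousin'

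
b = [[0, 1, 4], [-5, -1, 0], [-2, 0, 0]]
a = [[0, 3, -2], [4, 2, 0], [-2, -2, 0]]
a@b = [[-11, -3, 0], [-10, 2, 16], [10, 0, -8]]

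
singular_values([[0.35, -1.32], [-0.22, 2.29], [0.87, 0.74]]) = [2.75, 0.96]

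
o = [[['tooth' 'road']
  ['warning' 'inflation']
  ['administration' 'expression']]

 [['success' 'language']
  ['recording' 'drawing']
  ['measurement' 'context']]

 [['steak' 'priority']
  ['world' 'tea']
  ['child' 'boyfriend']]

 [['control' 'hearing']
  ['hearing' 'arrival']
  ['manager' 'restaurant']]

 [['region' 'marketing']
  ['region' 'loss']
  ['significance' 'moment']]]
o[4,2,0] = 'significance'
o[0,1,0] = 'warning'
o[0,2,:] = ['administration', 'expression']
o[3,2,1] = 'restaurant'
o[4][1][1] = 'loss'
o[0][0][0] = 'tooth'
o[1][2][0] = 'measurement'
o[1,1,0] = 'recording'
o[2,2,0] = 'child'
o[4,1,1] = 'loss'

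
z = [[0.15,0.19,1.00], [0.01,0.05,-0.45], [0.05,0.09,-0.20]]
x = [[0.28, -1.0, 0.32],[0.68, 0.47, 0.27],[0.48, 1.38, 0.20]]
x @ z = [[0.05, 0.03, 0.67],[0.12, 0.18, 0.41],[0.10, 0.18, -0.18]]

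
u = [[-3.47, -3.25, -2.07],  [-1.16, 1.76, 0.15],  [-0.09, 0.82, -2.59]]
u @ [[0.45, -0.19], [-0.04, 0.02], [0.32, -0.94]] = [[-2.09, 2.54],[-0.54, 0.11],[-0.9, 2.47]]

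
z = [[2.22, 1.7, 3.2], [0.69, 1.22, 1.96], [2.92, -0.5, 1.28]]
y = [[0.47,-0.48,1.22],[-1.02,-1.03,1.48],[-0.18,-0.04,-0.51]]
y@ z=[[4.27,-0.40,2.12], [1.35,-3.73,-3.39], [-1.92,-0.10,-1.31]]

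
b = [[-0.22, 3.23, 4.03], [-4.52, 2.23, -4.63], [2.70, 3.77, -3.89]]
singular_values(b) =[7.77, 5.29, 4.67]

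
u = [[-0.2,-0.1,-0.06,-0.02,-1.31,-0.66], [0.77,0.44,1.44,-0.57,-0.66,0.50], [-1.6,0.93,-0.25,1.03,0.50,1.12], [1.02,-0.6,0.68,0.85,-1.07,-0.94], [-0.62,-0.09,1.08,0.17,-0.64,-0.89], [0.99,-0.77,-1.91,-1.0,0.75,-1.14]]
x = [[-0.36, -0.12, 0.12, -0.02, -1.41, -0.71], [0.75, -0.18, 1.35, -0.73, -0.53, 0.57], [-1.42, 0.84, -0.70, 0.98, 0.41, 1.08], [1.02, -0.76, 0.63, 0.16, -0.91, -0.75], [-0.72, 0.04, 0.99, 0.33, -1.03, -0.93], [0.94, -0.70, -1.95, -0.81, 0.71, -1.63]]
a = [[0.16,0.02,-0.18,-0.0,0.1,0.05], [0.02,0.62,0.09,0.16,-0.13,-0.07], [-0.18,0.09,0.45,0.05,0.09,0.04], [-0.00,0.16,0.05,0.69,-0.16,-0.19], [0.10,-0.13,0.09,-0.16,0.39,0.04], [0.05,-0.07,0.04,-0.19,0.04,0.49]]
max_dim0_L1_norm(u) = 5.42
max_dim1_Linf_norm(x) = 1.95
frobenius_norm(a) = 1.35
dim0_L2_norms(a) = [0.27, 0.66, 0.51, 0.75, 0.46, 0.54]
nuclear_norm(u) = 10.79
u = a + x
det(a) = -0.00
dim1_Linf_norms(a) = [0.18, 0.62, 0.45, 0.69, 0.39, 0.49]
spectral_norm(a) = 0.99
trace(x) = -3.74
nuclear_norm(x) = 10.28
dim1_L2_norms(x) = [1.63, 1.89, 2.35, 1.85, 1.88, 3.0]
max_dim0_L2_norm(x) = 2.74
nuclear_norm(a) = 2.81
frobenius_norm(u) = 5.26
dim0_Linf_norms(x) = [1.42, 0.84, 1.95, 0.98, 1.41, 1.63]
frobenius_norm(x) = 5.26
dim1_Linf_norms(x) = [1.41, 1.35, 1.42, 1.02, 1.03, 1.95]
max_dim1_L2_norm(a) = 0.75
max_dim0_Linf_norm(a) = 0.69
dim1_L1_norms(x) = [2.74, 4.11, 5.43, 4.23, 4.04, 6.74]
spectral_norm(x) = 3.39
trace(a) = 2.80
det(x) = -0.01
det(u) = -5.09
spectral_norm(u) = 3.42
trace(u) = -0.94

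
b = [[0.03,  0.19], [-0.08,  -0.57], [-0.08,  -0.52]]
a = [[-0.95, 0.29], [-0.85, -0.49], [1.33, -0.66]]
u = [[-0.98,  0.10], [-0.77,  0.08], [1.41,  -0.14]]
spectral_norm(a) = 1.89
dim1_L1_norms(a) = [1.24, 1.34, 1.99]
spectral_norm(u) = 1.89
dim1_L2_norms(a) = [0.99, 0.98, 1.48]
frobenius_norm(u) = 1.89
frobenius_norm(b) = 0.80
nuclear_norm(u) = 1.89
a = b + u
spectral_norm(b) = 0.80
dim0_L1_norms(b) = [0.19, 1.28]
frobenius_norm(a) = 2.04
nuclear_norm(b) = 0.81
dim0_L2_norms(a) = [1.84, 0.87]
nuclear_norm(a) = 2.65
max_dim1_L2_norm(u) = 1.42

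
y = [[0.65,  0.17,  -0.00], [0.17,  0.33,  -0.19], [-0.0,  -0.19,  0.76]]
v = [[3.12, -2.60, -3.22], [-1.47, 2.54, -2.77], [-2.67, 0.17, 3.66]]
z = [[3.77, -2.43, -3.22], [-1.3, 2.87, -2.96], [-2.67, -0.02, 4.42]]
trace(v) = 9.32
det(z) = -10.33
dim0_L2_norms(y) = [0.67, 0.42, 0.78]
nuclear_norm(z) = 12.33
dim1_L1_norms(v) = [8.94, 6.78, 6.5]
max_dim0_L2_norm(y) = 0.78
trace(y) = 1.74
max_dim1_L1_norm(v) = 8.94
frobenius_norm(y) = 1.11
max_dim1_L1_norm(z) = 9.42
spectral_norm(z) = 7.32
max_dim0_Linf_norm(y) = 0.76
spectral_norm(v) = 6.68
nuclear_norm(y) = 1.74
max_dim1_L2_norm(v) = 5.18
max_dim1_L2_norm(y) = 0.78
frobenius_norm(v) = 7.98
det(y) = 0.12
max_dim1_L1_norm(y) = 0.95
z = v + y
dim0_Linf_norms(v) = [3.12, 2.6, 3.66]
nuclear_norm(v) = 11.80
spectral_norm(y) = 0.85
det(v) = -23.78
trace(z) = 11.06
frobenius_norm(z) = 8.71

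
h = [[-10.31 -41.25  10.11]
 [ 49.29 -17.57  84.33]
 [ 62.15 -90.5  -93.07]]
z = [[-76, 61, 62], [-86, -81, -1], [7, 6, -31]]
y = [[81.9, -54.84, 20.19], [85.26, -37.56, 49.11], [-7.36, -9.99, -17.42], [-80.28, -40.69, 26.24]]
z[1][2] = -1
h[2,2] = -93.07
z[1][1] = -81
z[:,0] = [-76, -86, 7]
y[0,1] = -54.84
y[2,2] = -17.42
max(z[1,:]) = -1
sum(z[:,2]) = 30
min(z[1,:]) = -86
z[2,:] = [7, 6, -31]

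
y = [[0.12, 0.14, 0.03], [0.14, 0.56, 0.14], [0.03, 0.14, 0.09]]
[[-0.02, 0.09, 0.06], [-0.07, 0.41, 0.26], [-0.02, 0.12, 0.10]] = y @ [[0.02, -0.12, -0.02], [-0.12, 0.68, 0.31], [-0.02, 0.31, 0.61]]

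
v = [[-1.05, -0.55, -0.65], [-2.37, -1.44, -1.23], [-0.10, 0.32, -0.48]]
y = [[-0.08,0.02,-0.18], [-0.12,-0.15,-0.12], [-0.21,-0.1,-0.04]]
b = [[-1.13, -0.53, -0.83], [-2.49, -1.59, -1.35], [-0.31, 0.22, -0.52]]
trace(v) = -2.97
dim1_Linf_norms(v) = [1.05, 2.37, 0.48]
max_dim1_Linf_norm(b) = 2.49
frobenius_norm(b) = 3.63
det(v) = 0.01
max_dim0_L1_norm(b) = 3.93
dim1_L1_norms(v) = [2.25, 5.04, 0.9]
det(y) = 0.00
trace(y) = -0.27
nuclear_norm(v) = 3.91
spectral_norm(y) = 0.34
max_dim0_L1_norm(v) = 3.52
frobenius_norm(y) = 0.38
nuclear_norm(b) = 4.20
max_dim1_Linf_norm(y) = 0.21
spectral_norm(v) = 3.32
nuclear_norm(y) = 0.58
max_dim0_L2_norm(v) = 2.59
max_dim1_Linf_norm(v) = 2.37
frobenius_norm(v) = 3.37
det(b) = 0.06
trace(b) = -3.24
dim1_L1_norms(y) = [0.28, 0.39, 0.35]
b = v + y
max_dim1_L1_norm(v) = 5.04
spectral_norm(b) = 3.59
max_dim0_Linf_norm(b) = 2.49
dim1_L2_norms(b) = [1.5, 3.25, 0.64]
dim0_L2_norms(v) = [2.59, 1.57, 1.47]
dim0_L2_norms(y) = [0.25, 0.18, 0.22]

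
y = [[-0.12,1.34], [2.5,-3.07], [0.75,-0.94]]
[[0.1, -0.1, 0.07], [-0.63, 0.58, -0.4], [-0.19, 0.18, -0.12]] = y@[[-0.18, 0.16, -0.11], [0.06, -0.06, 0.04]]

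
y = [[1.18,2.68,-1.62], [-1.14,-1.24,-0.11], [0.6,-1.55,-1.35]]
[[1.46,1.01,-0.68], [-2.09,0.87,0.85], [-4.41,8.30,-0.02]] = y @ [[0.07,  1.86,  -0.64], [1.48,  -2.16,  -0.08], [1.60,  -2.84,  -0.18]]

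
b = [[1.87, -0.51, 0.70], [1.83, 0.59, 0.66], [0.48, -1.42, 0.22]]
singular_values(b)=[2.85, 1.6, 0.0]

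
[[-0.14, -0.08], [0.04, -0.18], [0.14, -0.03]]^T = [[-0.14, 0.04, 0.14], [-0.08, -0.18, -0.03]]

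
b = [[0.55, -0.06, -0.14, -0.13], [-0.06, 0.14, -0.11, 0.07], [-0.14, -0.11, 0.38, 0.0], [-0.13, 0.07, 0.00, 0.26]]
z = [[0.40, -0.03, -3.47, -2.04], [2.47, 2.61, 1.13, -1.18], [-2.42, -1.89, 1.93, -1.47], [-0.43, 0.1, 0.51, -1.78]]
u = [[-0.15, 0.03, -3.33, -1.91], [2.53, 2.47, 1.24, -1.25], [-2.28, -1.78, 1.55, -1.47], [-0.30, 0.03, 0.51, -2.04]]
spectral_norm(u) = 4.57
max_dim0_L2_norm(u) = 3.91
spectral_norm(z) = 4.88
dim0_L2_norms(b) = [0.59, 0.2, 0.42, 0.3]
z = b + u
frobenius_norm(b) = 0.81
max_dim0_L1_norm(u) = 6.67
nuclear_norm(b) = 1.33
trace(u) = 1.83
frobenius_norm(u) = 6.91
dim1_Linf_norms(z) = [3.47, 2.61, 2.42, 1.78]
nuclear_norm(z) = 12.36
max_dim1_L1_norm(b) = 0.88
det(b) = 0.00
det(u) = 0.12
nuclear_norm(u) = 11.88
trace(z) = 3.16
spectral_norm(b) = 0.66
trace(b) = 1.33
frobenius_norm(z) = 7.13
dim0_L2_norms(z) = [3.51, 3.22, 4.16, 3.3]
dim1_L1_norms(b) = [0.88, 0.38, 0.63, 0.46]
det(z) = -11.39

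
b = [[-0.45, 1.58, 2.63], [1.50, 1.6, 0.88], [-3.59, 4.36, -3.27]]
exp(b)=[[2.12, 10.72, 2.48], [3.10, 15.23, 3.49], [0.87, 4.59, 0.95]]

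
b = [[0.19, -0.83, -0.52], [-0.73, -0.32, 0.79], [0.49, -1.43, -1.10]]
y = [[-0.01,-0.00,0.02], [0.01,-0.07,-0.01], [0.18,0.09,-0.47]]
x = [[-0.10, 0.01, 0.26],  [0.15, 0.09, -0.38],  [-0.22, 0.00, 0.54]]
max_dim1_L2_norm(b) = 1.87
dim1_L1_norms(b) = [1.54, 1.84, 3.02]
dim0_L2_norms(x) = [0.28, 0.09, 0.71]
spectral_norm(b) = 2.16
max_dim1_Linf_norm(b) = 1.43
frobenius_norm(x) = 0.77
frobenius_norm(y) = 0.52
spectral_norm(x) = 0.77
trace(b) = -1.23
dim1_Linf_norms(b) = [0.83, 0.79, 1.43]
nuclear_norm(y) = 0.59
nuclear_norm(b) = 3.20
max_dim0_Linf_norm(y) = 0.47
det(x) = 0.00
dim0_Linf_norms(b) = [0.73, 1.43, 1.1]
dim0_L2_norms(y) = [0.18, 0.11, 0.47]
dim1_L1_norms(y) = [0.03, 0.09, 0.74]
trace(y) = -0.55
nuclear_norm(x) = 0.85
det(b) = 0.00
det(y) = -0.00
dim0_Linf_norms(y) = [0.18, 0.09, 0.47]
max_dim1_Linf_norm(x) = 0.54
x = b @ y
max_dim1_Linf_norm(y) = 0.47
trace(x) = 0.53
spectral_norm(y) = 0.51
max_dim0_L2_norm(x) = 0.71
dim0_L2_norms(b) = [0.9, 1.68, 1.45]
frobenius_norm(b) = 2.40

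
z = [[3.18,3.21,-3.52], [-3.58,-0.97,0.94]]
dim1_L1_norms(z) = [9.91, 5.49]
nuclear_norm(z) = 8.54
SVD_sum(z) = [[3.91, 2.77, -2.98], [-2.39, -1.69, 1.82]] + [[-0.73, 0.44, -0.54], [-1.19, 0.72, -0.88]]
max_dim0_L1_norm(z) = 6.76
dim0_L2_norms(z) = [4.79, 3.35, 3.64]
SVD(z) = [[-0.85, 0.52], [0.52, 0.85]] @ diag([6.611623230588777, 1.9324177231485975]) @ [[-0.69,-0.49,0.53], [-0.72,0.44,-0.54]]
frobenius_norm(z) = 6.89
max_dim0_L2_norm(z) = 4.79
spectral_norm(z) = 6.61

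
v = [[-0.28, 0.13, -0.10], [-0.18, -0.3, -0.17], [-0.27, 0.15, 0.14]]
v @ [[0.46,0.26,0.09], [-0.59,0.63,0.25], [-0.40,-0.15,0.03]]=[[-0.17,0.02,0.0], [0.16,-0.21,-0.1], [-0.27,0.00,0.02]]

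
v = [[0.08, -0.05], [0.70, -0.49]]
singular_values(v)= [0.86, 0.0]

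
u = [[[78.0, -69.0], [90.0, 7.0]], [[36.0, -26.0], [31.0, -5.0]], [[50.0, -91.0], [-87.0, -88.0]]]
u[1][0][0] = 36.0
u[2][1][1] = -88.0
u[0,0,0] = 78.0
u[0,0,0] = 78.0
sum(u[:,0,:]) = -22.0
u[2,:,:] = [[50.0, -91.0], [-87.0, -88.0]]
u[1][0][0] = 36.0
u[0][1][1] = 7.0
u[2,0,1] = -91.0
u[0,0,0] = 78.0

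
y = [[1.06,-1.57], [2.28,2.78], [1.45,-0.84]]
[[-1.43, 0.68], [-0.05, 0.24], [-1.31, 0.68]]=y @ [[-0.62, 0.35], [0.49, -0.20]]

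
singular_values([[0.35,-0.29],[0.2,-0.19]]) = [0.53, 0.02]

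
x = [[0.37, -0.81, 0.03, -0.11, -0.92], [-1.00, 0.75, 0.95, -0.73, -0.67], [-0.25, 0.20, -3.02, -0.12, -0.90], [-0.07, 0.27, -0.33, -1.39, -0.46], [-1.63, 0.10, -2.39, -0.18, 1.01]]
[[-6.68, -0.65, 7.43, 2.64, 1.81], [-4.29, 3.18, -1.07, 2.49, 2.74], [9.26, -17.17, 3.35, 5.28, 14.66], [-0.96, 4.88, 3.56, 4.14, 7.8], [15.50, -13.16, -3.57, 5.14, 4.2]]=x @ [[-0.87, 3.60, 0.86, -2.34, 0.7],[2.86, 0.05, -4.86, -2.22, 2.66],[-4.08, 4.74, -0.46, -1.13, -3.49],[0.88, -5.79, -2.39, -2.5, -3.05],[4.16, 2.96, -3.18, -1.59, -3.78]]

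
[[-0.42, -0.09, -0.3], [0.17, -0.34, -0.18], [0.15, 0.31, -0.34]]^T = [[-0.42, 0.17, 0.15], [-0.09, -0.34, 0.31], [-0.30, -0.18, -0.34]]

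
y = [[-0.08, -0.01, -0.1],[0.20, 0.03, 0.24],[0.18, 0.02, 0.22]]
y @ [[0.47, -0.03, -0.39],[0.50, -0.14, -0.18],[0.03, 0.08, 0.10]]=[[-0.05, -0.00, 0.02], [0.12, 0.01, -0.06], [0.10, 0.01, -0.05]]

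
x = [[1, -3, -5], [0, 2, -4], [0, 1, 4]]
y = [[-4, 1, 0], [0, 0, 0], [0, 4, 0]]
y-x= [[-5, 4, 5], [0, -2, 4], [0, 3, -4]]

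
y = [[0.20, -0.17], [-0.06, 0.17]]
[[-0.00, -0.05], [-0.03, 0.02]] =y@[[-0.21, -0.17], [-0.24, 0.07]]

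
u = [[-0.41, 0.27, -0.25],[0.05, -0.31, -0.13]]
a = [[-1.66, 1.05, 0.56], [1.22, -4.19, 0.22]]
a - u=[[-1.25,0.78,0.81], [1.17,-3.88,0.35]]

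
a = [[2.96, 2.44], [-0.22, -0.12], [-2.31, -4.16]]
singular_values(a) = [6.01, 1.12]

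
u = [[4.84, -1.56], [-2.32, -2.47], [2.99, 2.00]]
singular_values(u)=[6.2, 3.44]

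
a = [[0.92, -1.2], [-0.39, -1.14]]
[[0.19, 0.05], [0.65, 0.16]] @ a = [[0.16, -0.28], [0.54, -0.96]]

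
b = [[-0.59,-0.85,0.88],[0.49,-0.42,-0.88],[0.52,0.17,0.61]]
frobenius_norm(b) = 1.93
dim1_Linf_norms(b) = [0.88, 0.88, 0.61]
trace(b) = -0.40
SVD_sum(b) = [[-0.55, -0.36, 1.07],[0.37, 0.24, -0.72],[-0.11, -0.07, 0.21]] + [[-0.18, -0.41, -0.23], [-0.2, -0.47, -0.26], [0.21, 0.49, 0.27]] + [[0.13, -0.08, 0.04],  [0.32, -0.19, 0.1],  [0.42, -0.25, 0.13]]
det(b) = 0.97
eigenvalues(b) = [(-0.67+0.75j), (-0.67-0.75j), (0.95+0j)]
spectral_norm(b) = 1.53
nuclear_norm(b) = 3.15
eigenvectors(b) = [[(-0.69+0j), -0.69-0.00j, (0.59+0j)], [(0.17+0.66j), (0.17-0.66j), (-0.28+0j)], [(0.23+0.05j), 0.23-0.05j, (0.76+0j)]]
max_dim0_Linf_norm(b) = 0.88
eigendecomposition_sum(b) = [[(-0.39+0.2j), (-0.4-0.33j), (0.15-0.28j)], [0.29+0.32j, (-0.22+0.47j), (-0.3-0.08j)], [(0.14-0.04j), 0.11+0.14j, (-0.07+0.08j)]] + [[(-0.39-0.2j), -0.40+0.33j, (0.15+0.28j)],[(0.29-0.32j), -0.22-0.47j, -0.30+0.08j],[0.14+0.04j, 0.11-0.14j, -0.07-0.08j]] + [[0.18+0.00j, -0.04+0.00j, (0.58-0j)], [(-0.09-0j), 0.02-0.00j, -0.27+0.00j], [0.24+0.00j, (-0.05+0j), (0.75-0j)]]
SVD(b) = [[0.82,0.52,0.25], [-0.55,0.59,0.59], [0.16,-0.62,0.77]] @ diag([1.529300125661361, 0.9688753222459243, 0.6556079130051757]) @ [[-0.44, -0.29, 0.85], [-0.35, -0.82, -0.45], [0.83, -0.5, 0.26]]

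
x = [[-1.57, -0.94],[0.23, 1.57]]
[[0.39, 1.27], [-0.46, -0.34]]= x @ [[-0.08, -0.74], [-0.28, -0.11]]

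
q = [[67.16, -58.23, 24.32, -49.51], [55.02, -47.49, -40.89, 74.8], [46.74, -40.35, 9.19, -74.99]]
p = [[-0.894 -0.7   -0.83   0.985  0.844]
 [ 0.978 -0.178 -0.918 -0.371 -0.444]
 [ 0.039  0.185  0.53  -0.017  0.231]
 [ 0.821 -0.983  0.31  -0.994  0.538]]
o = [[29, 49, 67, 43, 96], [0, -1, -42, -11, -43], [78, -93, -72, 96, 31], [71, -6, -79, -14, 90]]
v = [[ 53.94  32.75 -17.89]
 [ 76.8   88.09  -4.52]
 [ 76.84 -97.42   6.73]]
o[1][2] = -42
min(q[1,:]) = -47.49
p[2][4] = 0.231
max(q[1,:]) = 74.8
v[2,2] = 6.73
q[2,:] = [46.74, -40.35, 9.19, -74.99]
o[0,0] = 29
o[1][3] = -11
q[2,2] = 9.19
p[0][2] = -0.83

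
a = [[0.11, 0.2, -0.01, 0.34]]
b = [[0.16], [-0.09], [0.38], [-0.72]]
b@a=[[0.02, 0.03, -0.00, 0.05], [-0.01, -0.02, 0.0, -0.03], [0.04, 0.08, -0.00, 0.13], [-0.08, -0.14, 0.01, -0.24]]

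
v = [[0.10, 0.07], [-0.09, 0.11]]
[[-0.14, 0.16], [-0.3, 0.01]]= v @ [[0.31, 0.96], [-2.51, 0.85]]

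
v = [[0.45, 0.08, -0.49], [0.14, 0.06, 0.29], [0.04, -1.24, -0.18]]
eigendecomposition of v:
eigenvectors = [[0.97+0.00j, (0.27+0.37j), (0.27-0.37j)], [(0.15+0j), -0.03-0.40j, (-0.03+0.4j)], [(-0.2+0j), 0.79+0.00j, 0.79-0.00j]]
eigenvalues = [(0.56+0j), (-0.12+0.65j), (-0.12-0.65j)]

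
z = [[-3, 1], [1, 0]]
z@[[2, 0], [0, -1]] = [[-6, -1], [2, 0]]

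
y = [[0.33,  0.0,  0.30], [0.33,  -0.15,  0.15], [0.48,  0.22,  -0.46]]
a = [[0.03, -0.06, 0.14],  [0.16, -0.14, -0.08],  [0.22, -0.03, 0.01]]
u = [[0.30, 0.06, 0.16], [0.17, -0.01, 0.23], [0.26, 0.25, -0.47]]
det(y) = 0.06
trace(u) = -0.18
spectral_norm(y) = 0.71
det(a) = 0.00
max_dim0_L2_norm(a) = 0.27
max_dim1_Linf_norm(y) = 0.48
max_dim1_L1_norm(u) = 0.98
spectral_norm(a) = 0.30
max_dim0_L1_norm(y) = 1.14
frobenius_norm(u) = 0.74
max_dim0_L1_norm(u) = 0.86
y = u + a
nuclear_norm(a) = 0.56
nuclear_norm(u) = 1.04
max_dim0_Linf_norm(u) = 0.47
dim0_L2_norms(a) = [0.27, 0.16, 0.16]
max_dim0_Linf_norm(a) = 0.22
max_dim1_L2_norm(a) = 0.23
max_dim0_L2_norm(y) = 0.67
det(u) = -0.00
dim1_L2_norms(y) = [0.45, 0.39, 0.7]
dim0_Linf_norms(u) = [0.3, 0.25, 0.47]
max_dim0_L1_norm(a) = 0.41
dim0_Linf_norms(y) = [0.48, 0.22, 0.46]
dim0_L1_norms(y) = [1.14, 0.37, 0.91]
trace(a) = -0.10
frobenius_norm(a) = 0.35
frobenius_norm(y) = 0.92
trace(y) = -0.28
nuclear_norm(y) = 1.41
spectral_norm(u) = 0.61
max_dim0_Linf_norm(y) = 0.48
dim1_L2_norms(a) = [0.16, 0.23, 0.22]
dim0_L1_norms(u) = [0.73, 0.32, 0.86]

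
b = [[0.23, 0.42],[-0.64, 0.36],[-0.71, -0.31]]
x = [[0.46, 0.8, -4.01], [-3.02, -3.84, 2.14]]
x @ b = [[2.44, 1.72], [0.24, -3.31]]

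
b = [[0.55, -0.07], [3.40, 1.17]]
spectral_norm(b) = 3.63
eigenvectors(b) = [[0.09-0.11j, (0.09+0.11j)],[-0.99+0.00j, (-0.99-0j)]]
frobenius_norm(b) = 3.64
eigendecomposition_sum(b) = [[(0.28+0.54j), (-0.04+0.08j)], [(1.7-3.88j), 0.58-0.17j]] + [[(0.28-0.54j), (-0.04-0.08j)], [(1.7+3.88j), 0.58+0.17j]]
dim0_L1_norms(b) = [3.95, 1.24]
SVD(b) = [[-0.14, -0.99], [-0.99, 0.14]] @ diag([3.6300594896103924, 0.2428334859312758]) @ [[-0.95, -0.32], [-0.32, 0.95]]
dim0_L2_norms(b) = [3.44, 1.17]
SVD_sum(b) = [[0.47, 0.16], [3.41, 1.14]] + [[0.08,-0.23], [-0.01,0.03]]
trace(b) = 1.72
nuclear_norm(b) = 3.87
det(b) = 0.88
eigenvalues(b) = [(0.86+0.38j), (0.86-0.38j)]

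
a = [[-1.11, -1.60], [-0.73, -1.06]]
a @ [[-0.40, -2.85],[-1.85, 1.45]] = [[3.40,0.84], [2.25,0.54]]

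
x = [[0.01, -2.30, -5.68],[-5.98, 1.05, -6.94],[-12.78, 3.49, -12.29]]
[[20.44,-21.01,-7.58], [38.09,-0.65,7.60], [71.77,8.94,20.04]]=x @ [[-3.58, -1.38, -1.57], [-2.16, 4.34, 1.93], [-2.73, 1.94, 0.55]]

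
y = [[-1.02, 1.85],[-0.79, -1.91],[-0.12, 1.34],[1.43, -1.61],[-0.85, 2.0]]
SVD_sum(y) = [[-0.71, 1.96], [0.52, -1.44], [-0.44, 1.23], [0.68, -1.88], [-0.73, 2.04]] + [[-0.31, -0.11], [-1.31, -0.47], [0.32, 0.11], [0.75, 0.27], [-0.12, -0.04]]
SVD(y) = [[0.5, 0.20], [-0.37, 0.83], [0.31, -0.2], [-0.48, -0.48], [0.52, 0.07]] @ diag([4.133935608000143, 1.6778487383874876]) @ [[-0.34, 0.94], [-0.94, -0.34]]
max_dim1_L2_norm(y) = 2.17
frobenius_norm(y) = 4.46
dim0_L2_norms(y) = [2.11, 3.93]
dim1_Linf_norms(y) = [1.85, 1.91, 1.34, 1.61, 2.0]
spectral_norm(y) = 4.13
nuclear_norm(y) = 5.81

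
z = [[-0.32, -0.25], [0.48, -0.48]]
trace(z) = -0.80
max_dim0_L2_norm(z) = 0.58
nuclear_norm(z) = 1.08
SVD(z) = [[-0.11,0.99], [0.99,0.11]] @ diag([0.6815917964981093, 0.4014132819756714]) @ [[0.75, -0.66],[-0.66, -0.75]]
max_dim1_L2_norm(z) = 0.68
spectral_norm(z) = 0.68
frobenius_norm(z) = 0.79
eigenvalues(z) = [(-0.4+0.34j), (-0.4-0.34j)]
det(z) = 0.27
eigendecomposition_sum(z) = [[-0.16+0.22j, (-0.13-0.15j)], [0.24+0.28j, -0.24+0.12j]] + [[(-0.16-0.22j), (-0.13+0.15j)], [0.24-0.28j, (-0.24-0.12j)]]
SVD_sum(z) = [[-0.06, 0.05], [0.51, -0.45]] + [[-0.26,-0.30], [-0.03,-0.03]]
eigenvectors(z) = [[0.14+0.57j, (0.14-0.57j)], [(0.81+0j), 0.81-0.00j]]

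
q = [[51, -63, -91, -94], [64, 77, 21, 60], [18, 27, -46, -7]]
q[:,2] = [-91, 21, -46]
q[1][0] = 64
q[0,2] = -91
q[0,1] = -63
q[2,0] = 18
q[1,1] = 77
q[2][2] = -46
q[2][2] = -46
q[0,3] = -94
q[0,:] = [51, -63, -91, -94]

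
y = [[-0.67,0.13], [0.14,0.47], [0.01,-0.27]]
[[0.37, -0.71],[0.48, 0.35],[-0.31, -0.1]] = y @ [[-0.34, 1.13],[1.12, 0.4]]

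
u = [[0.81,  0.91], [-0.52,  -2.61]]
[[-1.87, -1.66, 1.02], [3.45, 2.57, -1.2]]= u @ [[-1.06, -1.22, 0.95], [-1.11, -0.74, 0.27]]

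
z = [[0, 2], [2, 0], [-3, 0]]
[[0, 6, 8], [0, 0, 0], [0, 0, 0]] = z@[[0, 0, 0], [0, 3, 4]]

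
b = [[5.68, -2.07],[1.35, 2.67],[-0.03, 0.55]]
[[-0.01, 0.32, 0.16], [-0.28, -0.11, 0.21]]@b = [[0.37, 0.96],  [-1.75, 0.40]]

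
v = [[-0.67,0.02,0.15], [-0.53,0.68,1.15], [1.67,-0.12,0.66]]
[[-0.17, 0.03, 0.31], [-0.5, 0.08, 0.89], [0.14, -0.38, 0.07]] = v@[[0.19,-0.09,-0.29], [-0.09,0.48,-0.26], [-0.29,-0.26,0.79]]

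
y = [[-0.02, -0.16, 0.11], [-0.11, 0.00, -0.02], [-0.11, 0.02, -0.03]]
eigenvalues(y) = [(-0.1+0j), (0.03+0.01j), (0.03-0.01j)]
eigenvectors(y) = [[(-0.49+0j), -0.27-0.05j, -0.27+0.05j], [-0.65+0.00j, (0.59+0.03j), 0.59-0.03j], [(-0.58+0j), 0.75+0.00j, 0.75-0.00j]]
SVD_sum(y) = [[0.01, -0.16, 0.11], [-0.0, 0.02, -0.01], [-0.0, 0.03, -0.02]] + [[-0.03, -0.00, -0.0], [-0.11, -0.02, -0.01], [-0.11, -0.02, -0.01]] + [[-0.00, 0.00, 0.00], [0.00, -0.0, -0.0], [-0.00, 0.0, 0.00]]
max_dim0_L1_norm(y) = 0.24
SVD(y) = [[0.97, 0.22, 0.08], [-0.10, 0.7, -0.71], [-0.21, 0.68, 0.7]] @ diag([0.19759775794225, 0.15795412228509553, 0.002370930058241465]) @ [[0.08, -0.81, 0.58], [-0.99, -0.14, -0.06], [-0.13, 0.57, 0.81]]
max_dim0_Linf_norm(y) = 0.16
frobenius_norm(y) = 0.25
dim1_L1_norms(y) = [0.29, 0.13, 0.16]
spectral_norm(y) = 0.20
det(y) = -0.00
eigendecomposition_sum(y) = [[-0.05+0.00j, (-0.09-0j), 0.05-0.00j], [(-0.06+0j), (-0.11-0j), (0.07-0j)], [-0.06+0.00j, (-0.1-0j), 0.06-0.00j]] + [[(0.01-0.02j), (-0.04+0.08j), 0.03-0.07j], [(-0.02+0.05j), (0.06-0.18j), -0.04+0.16j], [-0.03+0.06j, 0.06-0.23j, -0.04+0.21j]] + [[0.01+0.02j, -0.04-0.08j, 0.03+0.07j],[-0.02-0.05j, 0.06+0.18j, (-0.04-0.16j)],[-0.03-0.06j, (0.06+0.23j), -0.04-0.21j]]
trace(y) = -0.05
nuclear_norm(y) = 0.36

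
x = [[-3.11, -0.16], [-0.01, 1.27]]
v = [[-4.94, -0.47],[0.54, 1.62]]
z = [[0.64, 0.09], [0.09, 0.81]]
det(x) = -3.95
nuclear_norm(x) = 4.38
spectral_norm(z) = 0.85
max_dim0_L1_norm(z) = 0.9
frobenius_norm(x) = 3.36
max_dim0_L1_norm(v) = 5.48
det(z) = 0.51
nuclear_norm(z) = 1.45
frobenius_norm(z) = 1.04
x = z @ v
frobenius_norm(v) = 5.25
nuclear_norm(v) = 6.56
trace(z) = 1.45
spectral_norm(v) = 5.02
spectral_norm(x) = 3.11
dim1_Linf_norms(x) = [3.11, 1.27]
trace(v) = -3.32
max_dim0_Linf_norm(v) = 4.94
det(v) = -7.75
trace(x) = -1.84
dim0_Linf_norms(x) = [3.11, 1.27]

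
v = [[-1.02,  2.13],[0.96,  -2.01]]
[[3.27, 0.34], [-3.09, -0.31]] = v@[[-0.22, -1.29], [1.43, -0.46]]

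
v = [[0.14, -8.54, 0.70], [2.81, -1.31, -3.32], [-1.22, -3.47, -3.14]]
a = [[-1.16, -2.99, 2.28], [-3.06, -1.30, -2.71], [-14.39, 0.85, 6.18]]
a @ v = [[-11.35, 5.91, 1.96], [-0.78, 37.24, 10.68], [-7.17, 100.33, -32.30]]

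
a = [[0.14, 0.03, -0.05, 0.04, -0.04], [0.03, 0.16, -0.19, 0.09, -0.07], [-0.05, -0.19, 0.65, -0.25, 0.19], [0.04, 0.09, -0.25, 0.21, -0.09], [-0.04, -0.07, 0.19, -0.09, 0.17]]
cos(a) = [[0.99, -0.01, 0.03, -0.02, 0.01],[-0.01, 0.96, 0.09, -0.04, 0.03],[0.03, 0.09, 0.74, 0.12, -0.09],[-0.02, -0.04, 0.12, 0.94, 0.04],[0.01, 0.03, -0.09, 0.04, 0.96]]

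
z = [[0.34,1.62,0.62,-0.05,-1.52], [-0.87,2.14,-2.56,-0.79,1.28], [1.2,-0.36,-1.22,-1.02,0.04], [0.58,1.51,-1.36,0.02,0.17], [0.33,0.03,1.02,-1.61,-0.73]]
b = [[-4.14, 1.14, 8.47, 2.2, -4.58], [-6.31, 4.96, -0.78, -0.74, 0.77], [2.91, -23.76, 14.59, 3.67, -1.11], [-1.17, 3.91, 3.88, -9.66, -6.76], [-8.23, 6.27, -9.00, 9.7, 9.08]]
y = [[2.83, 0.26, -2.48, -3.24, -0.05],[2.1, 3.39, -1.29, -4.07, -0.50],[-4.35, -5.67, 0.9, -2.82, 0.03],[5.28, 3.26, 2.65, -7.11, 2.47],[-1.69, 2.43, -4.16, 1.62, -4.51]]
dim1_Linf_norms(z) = [1.62, 2.56, 1.22, 1.51, 1.61]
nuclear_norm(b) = 67.45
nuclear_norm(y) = 30.19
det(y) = -964.82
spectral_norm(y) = 12.31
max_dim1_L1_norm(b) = 46.04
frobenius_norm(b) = 38.96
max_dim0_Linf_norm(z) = 2.56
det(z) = -10.85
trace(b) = 14.83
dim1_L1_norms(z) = [4.15, 7.64, 3.84, 3.64, 3.72]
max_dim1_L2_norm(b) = 28.29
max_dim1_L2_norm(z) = 3.76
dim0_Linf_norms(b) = [8.23, 23.76, 14.59, 9.7, 9.08]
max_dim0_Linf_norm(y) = 7.11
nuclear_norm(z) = 10.90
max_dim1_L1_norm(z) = 7.64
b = y @ z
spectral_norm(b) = 31.36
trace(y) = -4.50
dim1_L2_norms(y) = [4.97, 5.86, 7.74, 10.11, 7.0]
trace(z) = 0.55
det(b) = 10538.36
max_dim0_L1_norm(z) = 6.78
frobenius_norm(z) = 5.70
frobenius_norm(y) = 16.44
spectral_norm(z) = 4.29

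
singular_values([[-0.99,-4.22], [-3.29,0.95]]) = [4.34, 3.41]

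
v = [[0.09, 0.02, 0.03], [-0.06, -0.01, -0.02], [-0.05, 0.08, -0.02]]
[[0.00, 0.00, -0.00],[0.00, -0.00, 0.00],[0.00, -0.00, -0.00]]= v@[[0.00, 0.01, -0.01], [0.0, 0.00, -0.01], [-0.0, 0.0, -0.0]]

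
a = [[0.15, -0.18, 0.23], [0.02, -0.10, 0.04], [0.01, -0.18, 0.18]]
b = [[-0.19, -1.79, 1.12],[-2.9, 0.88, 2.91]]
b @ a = [[-0.05, 0.01, 0.09], [-0.39, -0.09, -0.11]]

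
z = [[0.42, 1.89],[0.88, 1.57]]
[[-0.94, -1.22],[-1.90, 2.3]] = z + [[-1.36, -3.11], [-2.78, 0.73]]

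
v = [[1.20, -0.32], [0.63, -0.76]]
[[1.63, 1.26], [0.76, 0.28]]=v @ [[1.40, 1.22], [0.16, 0.64]]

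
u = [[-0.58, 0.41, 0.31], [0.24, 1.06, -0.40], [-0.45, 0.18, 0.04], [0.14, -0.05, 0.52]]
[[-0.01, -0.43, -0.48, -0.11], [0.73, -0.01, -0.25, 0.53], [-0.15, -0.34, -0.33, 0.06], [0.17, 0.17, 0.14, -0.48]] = u @ [[0.6, 0.72, 0.61, -0.14],[0.64, -0.13, -0.35, 0.20],[0.23, 0.12, 0.07, -0.87]]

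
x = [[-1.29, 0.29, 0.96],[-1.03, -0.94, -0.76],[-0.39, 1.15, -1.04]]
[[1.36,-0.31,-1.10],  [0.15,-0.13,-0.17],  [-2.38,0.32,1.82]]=x @ [[-0.27, 0.13, 0.25], [-0.95, 0.15, 0.74], [1.34, -0.19, -1.03]]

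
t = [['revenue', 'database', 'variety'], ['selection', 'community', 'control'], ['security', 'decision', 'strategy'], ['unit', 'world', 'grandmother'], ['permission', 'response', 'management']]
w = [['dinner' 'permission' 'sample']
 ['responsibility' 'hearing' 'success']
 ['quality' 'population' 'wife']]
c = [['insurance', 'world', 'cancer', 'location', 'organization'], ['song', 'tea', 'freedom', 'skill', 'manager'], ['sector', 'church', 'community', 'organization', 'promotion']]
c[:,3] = ['location', 'skill', 'organization']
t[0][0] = 'revenue'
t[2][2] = 'strategy'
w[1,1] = 'hearing'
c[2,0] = 'sector'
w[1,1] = 'hearing'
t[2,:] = ['security', 'decision', 'strategy']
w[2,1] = 'population'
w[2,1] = 'population'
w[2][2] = 'wife'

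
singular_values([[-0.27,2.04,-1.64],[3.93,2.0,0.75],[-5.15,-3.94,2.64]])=[8.14, 2.97, 0.94]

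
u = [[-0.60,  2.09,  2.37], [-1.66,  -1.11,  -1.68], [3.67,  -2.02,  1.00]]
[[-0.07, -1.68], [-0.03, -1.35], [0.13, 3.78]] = u @ [[0.04, 1.24], [0.00, 0.13], [-0.02, -0.51]]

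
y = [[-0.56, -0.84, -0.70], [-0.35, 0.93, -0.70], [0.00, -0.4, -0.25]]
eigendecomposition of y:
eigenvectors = [[0.33, 0.96, -0.90], [-0.91, 0.24, -0.01], [0.24, 0.15, 0.43]]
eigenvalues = [1.24, -0.89, -0.24]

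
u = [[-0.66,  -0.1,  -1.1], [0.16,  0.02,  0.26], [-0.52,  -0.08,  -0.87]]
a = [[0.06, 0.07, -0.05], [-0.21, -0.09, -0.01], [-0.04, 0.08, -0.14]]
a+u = [[-0.6, -0.03, -1.15], [-0.05, -0.07, 0.25], [-0.56, 0.00, -1.01]]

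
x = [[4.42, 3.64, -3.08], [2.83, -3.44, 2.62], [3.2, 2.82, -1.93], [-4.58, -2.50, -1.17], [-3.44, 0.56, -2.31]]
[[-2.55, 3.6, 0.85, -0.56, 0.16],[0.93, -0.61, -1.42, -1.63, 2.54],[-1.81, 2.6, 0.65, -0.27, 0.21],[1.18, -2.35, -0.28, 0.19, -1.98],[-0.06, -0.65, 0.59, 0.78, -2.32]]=x@[[-0.2, 0.39, -0.09, -0.30, 0.40], [-0.23, 0.33, 0.3, 0.38, -0.12], [0.27, -0.22, -0.05, 0.2, 0.38]]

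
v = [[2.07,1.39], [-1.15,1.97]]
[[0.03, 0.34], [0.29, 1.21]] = v @ [[-0.06, -0.18],[0.11, 0.51]]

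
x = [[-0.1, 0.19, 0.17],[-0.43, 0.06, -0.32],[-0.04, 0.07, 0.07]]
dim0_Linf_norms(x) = [0.43, 0.19, 0.32]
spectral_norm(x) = 0.54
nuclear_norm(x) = 0.84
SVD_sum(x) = [[0.0, -0.0, 0.00],[-0.43, 0.06, -0.32],[0.00, -0.0, 0.00]] + [[-0.10, 0.19, 0.17], [-0.0, 0.00, 0.00], [-0.04, 0.07, 0.07]] + [[0.0, 0.0, -0.0], [-0.00, -0.00, 0.00], [-0.0, -0.00, 0.00]]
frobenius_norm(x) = 0.61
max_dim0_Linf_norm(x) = 0.43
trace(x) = 0.03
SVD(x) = [[0.00, 0.93, -0.36], [-1.00, 0.00, 0.0], [0.00, 0.36, 0.93]] @ diag([0.539354826664869, 0.29389119176661094, 0.004933391866691525]) @ [[0.80, -0.11, 0.59], [-0.37, 0.69, 0.62], [-0.48, -0.72, 0.51]]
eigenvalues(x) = [(0.01+0.32j), (0.01-0.32j), (0.01+0j)]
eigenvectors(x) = [[(0.08-0.49j), (0.08+0.49j), -0.47+0.00j], [0.85+0.00j, 0.85-0.00j, (-0.72+0j)], [0.03-0.18j, 0.03+0.18j, 0.51+0.00j]]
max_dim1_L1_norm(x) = 0.81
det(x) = 0.00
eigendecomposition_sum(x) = [[(-0.05+0.12j), 0.09-0.00j, 0.09+0.11j], [(-0.22-0.05j), 0.03+0.16j, -0.16+0.17j], [(-0.02+0.04j), 0.04-0.00j, (0.03+0.04j)]] + [[(-0.05-0.12j), (0.09+0j), 0.09-0.11j], [(-0.22+0.05j), (0.03-0.16j), (-0.16-0.17j)], [(-0.02-0.04j), 0.04+0.00j, (0.03-0.04j)]] + [[0.00-0.00j,0j,(-0.01+0j)], [-0j,0.00+0.00j,-0.01+0.00j], [(-0+0j),-0.00-0.00j,0.01-0.00j]]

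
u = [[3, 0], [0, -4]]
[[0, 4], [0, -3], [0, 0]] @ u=[[0, -16], [0, 12], [0, 0]]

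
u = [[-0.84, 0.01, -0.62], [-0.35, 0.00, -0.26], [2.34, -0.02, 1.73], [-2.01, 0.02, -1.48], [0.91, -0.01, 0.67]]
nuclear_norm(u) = 4.16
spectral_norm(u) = 4.15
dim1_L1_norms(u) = [1.47, 0.61, 4.09, 3.51, 1.59]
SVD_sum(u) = [[-0.84,0.01,-0.62], [-0.35,0.00,-0.26], [2.34,-0.02,1.73], [-2.01,0.02,-1.48], [0.91,-0.01,0.67]] + [[-0.00,0.0,0.00], [0.0,-0.00,-0.00], [-0.0,0.0,0.00], [-0.0,0.0,0.00], [0.0,-0.0,-0.00]] + [[0.0, 0.00, -0.0], [-0.0, -0.0, 0.00], [-0.00, -0.00, 0.00], [-0.0, -0.00, 0.0], [0.0, 0.0, -0.00]]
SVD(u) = [[-0.25, -0.27, 0.62], [-0.10, 0.58, -0.44], [0.70, -0.52, -0.33], [-0.6, -0.45, -0.56], [0.27, 0.33, 0.01]] @ diag([4.154161804294704, 0.005864731341085867, 0.002304054093939441]) @ [[0.80, -0.01, 0.59], [0.37, -0.77, -0.51], [0.46, 0.63, -0.62]]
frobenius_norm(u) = 4.15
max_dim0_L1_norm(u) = 6.45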